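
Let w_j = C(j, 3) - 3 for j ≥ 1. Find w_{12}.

C(12, 3) = 220, so w_{12} = 217.

217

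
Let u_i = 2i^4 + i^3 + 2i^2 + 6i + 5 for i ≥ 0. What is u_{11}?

u_{11} = 2·11^4 + 1·11^3 + 2·11^2 + 6·11 + 5 = 30926.

30926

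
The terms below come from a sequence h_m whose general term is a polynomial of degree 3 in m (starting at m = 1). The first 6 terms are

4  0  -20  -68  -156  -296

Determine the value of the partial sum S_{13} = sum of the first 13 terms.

1st diffs: -4, -20, -48, -88, -140.
2nd diffs: -16, -28, -40, -52.
3rd diffs: -12, -12, -12 (constant).
So h_m = -2m^3 + 4m^2 - 2m + 4.
Continuing: …, -500, -780, -1148, -1616, …, h_{13} = -3740.
Summing m = 1..13 (13 terms) gives -13416.

-13416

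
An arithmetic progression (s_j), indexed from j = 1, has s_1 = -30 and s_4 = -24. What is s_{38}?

Common difference d = (-24 - (-30)) / (4 - 1) = 2.
s_j = -30 + (j - 1)·2.
s_{38} = -30 + 37·2 = 44.

44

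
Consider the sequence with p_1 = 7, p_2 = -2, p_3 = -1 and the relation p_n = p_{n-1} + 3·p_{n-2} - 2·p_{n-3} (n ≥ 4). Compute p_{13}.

Iterate the recurrence:
p_4 = -21;  p_5 = -20;  p_6 = -81;  p_7 = -99;  p_8 = -302;  p_9 = -437;  p_{10} = -1145;  p_{11} = -1852;  p_{12} = -4413;  p_{13} = -7679.

-7679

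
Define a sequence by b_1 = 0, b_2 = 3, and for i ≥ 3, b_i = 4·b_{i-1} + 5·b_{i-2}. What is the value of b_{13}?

Applying the relation repeatedly:
b_3 = 12  b_4 = 63  b_5 = 312  …  b_{10} = 976563  b_{11} = 4882812  b_{12} = 24414063  b_{13} = 122070312.
(Characteristic roots are 5 and -1.)

122070312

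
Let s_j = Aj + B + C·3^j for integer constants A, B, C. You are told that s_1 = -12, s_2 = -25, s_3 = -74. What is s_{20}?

The three given values yield: A + B + 3C = -12; 2A + B + 9C = -25; 3A + B + 27C = -74.
Subtracting the first from the second: A + 6C = -13.
Subtracting the second from the third: A + 18C = -49.
Solving: C = -3, A = 5, then B = -8.
Hence s_{20} = 5·20 + (-8) + (-3)·3486784401 = -10460353111.

-10460353111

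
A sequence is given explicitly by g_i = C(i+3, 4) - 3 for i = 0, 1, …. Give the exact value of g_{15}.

3057

C(18, 4) = 3060, so g_{15} = 3057.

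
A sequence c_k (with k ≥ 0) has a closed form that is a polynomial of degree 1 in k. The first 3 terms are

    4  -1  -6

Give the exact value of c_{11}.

1st diffs: -5, -5 (constant).
So c_k = -5k + 4.
Evaluating at k = 11 gives c_{11} = -51.

-51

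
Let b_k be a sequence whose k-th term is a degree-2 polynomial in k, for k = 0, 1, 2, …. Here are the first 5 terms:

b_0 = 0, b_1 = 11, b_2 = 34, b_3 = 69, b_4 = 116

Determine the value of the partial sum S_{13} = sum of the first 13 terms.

1st diffs: 11, 23, 35, 47.
2nd diffs: 12, 12, 12 (constant).
Newton forward-difference form: b_k = 11·C(k,1) + 12·C(k,2).
Continuing: …, 175, 246, 329, 424, …, b_{12} = 924.
Summing k = 0..12 (13 terms) gives 4290.

4290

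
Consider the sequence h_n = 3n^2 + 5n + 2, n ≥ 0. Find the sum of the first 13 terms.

Over n = 0..12: Σn = 78, Σn² = 650.
Total = (3)·650 + (5)·78 + (2)·13 = 2366.

2366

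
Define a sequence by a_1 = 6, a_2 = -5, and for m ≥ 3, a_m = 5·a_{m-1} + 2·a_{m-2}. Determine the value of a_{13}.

Step forward from the initial values:
a_3 = -13; a_4 = -75; a_5 = -401; …; a_{10} = -1795035; a_{11} = -9643433; a_{12} = -51807235; a_{13} = -278323041.

-278323041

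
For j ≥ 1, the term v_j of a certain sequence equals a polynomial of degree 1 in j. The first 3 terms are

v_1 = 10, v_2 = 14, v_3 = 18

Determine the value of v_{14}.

1st diffs: 4, 4 (constant).
So v_j = 4j + 6.
Evaluating at j = 14 gives v_{14} = 62.

62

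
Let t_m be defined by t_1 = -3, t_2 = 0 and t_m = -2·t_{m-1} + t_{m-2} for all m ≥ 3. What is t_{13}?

-17223

t_3 = -3; t_4 = 6; t_5 = -15; …; t_{10} = 1224; t_{11} = -2955; t_{12} = 7134; t_{13} = -17223.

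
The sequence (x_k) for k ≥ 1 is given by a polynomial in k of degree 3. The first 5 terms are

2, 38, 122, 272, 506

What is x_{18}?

1st diffs: 36, 84, 150, 234.
2nd diffs: 48, 66, 84.
3rd diffs: 18, 18 (constant).
So x_k = 3k^3 + 6k^2 - 3k - 4.
Evaluating at k = 18 gives x_{18} = 19382.

19382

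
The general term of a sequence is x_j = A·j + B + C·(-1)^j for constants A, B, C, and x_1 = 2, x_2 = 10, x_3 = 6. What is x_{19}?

At j = 1, 2, 3: A + B - C = 2; 2A + B + C = 10; 3A + B - C = 6.
Subtracting the first from the second: A + 2C = 8.
Subtracting the second from the third: A - 2C = -4.
Solving: C = 3, A = 2, then B = 3.
Therefore x_{19} = 38 + 3 + 3·(-1) = 38.

38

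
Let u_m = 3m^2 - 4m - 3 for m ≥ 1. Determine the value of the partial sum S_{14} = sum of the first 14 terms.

Over m = 1..14: Σm = 105, Σm² = 1015.
Total = (3)·1015 + (-4)·105 + (-3)·14 = 2583.

2583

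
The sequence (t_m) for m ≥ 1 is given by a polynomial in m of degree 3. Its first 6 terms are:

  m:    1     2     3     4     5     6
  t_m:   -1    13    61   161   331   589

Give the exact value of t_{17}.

14383

1st diffs: 14, 48, 100, 170, 258.
2nd diffs: 34, 52, 70, 88.
3rd diffs: 18, 18, 18 (constant).
Newton forward-difference form: t_m = -1 + 14·C(m-1,1) + 34·C(m-1,2) + 18·C(m-1,3).
At m = 17: m-1 = 16, so t_{17} = -1 + 224 + 4080 + 10080 = 14383.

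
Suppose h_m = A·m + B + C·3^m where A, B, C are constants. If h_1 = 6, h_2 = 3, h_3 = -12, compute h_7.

The three given values yield: A + B + 3C = 6; 2A + B + 9C = 3; 3A + B + 27C = -12.
Subtracting the first from the second: A + 6C = -3.
Subtracting the second from the third: A + 18C = -15.
Solving: C = -1, A = 3, then B = 6.
Therefore h_7 = 21 + 6 + (-1)·2187 = -2160.

-2160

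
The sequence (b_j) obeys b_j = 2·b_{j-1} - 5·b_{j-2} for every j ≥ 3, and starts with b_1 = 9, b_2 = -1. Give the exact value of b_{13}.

Step forward from the initial values:
b_3 = -47; b_4 = -89; b_5 = 57; …; b_{10} = -7201; b_{11} = 17713; b_{12} = 71431; b_{13} = 54297.

54297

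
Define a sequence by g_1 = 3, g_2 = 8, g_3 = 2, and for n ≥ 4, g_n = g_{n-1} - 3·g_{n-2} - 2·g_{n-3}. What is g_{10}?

-1732

Applying the relation repeatedly:
g_4 = -28, g_5 = -50, g_6 = 30, g_7 = 236, g_8 = 246, g_9 = -522, g_{10} = -1732.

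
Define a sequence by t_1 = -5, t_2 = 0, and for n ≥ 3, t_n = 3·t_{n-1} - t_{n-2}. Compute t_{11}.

Step forward from the initial values:
t_3 = 5  t_4 = 15  t_5 = 40  t_6 = 105  t_7 = 275  t_8 = 720  t_9 = 1885  t_{10} = 4935  t_{11} = 12920.

12920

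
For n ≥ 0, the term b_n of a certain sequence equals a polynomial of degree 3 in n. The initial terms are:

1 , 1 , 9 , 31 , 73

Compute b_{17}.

5169

1st diffs: 0, 8, 22, 42.
2nd diffs: 8, 14, 20.
3rd diffs: 6, 6 (constant).
So b_n = n^3 + n^2 - 2n + 1.
Evaluating at n = 17 gives b_{17} = 5169.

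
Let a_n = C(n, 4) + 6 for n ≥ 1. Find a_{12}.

501

C(12, 4) = 495, so a_{12} = 501.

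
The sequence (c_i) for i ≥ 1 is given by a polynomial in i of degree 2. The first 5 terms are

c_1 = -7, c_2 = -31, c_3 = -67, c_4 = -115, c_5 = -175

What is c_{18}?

-2047

1st diffs: -24, -36, -48, -60.
2nd diffs: -12, -12, -12 (constant).
So c_i = -6i^2 - 6i + 5.
Evaluating at i = 18 gives c_{18} = -2047.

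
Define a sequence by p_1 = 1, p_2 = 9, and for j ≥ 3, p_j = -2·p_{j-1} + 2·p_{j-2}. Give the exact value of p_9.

Compute successive terms:
p_3 = -16; p_4 = 50; p_5 = -132; p_6 = 364; p_7 = -992; p_8 = 2712; p_9 = -7408.

-7408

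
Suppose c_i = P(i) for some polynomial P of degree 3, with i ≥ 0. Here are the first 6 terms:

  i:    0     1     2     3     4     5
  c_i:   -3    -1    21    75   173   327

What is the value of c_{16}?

1st diffs: 2, 22, 54, 98, 154.
2nd diffs: 20, 32, 44, 56.
3rd diffs: 12, 12, 12 (constant).
Newton forward-difference form: c_i = -3 + 2·C(i,1) + 20·C(i,2) + 12·C(i,3).
At i = 16: i = 16, so c_{16} = -3 + 32 + 2400 + 6720 = 9149.

9149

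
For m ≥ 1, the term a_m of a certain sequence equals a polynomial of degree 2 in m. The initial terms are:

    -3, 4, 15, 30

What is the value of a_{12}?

1st diffs: 7, 11, 15.
2nd diffs: 4, 4 (constant).
So a_m = 2m^2 + m - 6.
Evaluating at m = 12 gives a_{12} = 294.

294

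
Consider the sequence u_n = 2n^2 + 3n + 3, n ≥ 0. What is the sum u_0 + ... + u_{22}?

Over n = 0..22: Σn = 253, Σn² = 3795.
Total = (2)·3795 + (3)·253 + (3)·23 = 8418.

8418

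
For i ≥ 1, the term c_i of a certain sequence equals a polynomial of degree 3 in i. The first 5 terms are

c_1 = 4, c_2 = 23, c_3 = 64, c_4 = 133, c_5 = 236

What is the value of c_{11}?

1st diffs: 19, 41, 69, 103.
2nd diffs: 22, 28, 34.
3rd diffs: 6, 6 (constant).
Newton forward-difference form: c_i = 4 + 19·C(i-1,1) + 22·C(i-1,2) + 6·C(i-1,3).
At i = 11: i-1 = 10, so c_{11} = 4 + 190 + 990 + 720 = 1904.

1904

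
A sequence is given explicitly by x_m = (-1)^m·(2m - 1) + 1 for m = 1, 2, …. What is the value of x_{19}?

-36

(-1)^19 = -1; 2m - 1 at m=19 is 37; so x_{19} = -36.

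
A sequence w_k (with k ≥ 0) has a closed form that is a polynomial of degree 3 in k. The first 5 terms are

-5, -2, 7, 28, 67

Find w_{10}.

1st diffs: 3, 9, 21, 39.
2nd diffs: 6, 12, 18.
3rd diffs: 6, 6 (constant).
So w_k = k^3 + 2k - 5.
Evaluating at k = 10 gives w_{10} = 1015.

1015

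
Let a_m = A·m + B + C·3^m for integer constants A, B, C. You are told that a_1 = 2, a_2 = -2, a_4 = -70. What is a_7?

-2170

Write the equations: A + B + 3C = 2; 2A + B + 9C = -2; 4A + B + 81C = -70.
Subtracting the first from the second: A + 6C = -4.
Subtracting the second from the third: 2A + 72C = -68.
Solving: C = -1, A = 2, then B = 3.
So a_m = 2·m + 3 + (-1)·3^m; at m=7 this is -2170.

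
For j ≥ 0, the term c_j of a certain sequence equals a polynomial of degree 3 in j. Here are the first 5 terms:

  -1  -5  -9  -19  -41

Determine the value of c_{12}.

-1369

1st diffs: -4, -4, -10, -22.
2nd diffs: 0, -6, -12.
3rd diffs: -6, -6 (constant).
Newton forward-difference form: c_j = -1 + (-4)·C(j,1) + (-6)·C(j,3).
At j = 12: j = 12, so c_{12} = -1 - 48 - 1320 = -1369.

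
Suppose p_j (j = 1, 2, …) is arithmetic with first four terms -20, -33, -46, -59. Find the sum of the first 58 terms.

Common difference d = -13.
p_j = -20 + (j - 1)·(-13).
p_{58} = -761; S = 58·(-20 + (-761))/2 = -22649.

-22649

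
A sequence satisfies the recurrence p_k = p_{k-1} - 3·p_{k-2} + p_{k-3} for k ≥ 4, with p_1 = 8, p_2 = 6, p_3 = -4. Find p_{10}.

Compute successive terms:
p_4 = -14  p_5 = 4  p_6 = 42  p_7 = 16  p_8 = -106  p_9 = -112  p_{10} = 222.

222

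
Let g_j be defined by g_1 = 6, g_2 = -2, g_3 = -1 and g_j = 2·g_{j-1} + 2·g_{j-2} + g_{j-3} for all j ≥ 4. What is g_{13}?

-13434

Step forward from the initial values:
g_4 = 0  g_5 = -4  g_6 = -9  g_7 = -26  g_8 = -74  g_9 = -209  g_{10} = -592  g_{11} = -1676  g_{12} = -4745  g_{13} = -13434.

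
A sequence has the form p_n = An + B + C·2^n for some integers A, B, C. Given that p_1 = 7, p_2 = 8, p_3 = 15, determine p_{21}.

The three given values yield: A + B + 2C = 7; 2A + B + 4C = 8; 3A + B + 8C = 15.
Subtracting the first from the second: A + 2C = 1.
Subtracting the second from the third: A + 4C = 7.
Solving: C = 3, A = -5, then B = 6.
So p_n = -5·n + 6 + 3·2^n; at n=21 this is 6291357.

6291357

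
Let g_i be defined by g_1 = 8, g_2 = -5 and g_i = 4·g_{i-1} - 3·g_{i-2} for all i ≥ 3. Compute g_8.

Step forward from the initial values:
g_3 = -44, g_4 = -161, g_5 = -512, g_6 = -1565, g_7 = -4724, g_8 = -14201.
(Characteristic roots are 3 and 1.)

-14201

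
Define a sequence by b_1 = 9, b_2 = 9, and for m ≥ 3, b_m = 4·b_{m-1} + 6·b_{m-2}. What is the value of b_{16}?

Compute successive terms:
b_3 = 90; b_4 = 414; b_5 = 2196; …; b_{13} = 1102098240; b_{14} = 5689336896; b_{15} = 29369937024; b_{16} = 151615769472.

151615769472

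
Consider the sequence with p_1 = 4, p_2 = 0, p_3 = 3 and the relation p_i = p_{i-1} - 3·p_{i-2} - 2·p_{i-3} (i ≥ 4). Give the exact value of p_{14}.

Applying the relation repeatedly:
p_4 = -5  p_5 = -14  p_6 = -5  …  p_{11} = -462  p_{12} = 835  p_{13} = 3031  p_{14} = 1450.

1450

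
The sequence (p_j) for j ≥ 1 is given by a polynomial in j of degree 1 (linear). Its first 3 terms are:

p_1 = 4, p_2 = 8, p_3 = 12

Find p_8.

1st diffs: 4, 4 (constant).
So p_j = 4j.
Evaluating at j = 8 gives p_8 = 32.

32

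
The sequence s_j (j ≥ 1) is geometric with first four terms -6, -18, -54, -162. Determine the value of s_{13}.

Common ratio r = 3.
s_j = (-6)·3^(j-1).
s_{13} = (-6)·3^12 = -3188646.

-3188646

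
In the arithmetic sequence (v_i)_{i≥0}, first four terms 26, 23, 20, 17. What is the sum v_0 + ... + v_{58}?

-3599

Common difference d = -3.
v_i = 26 + (i - 0)·(-3).
v_{58} = -148; S = 59·(26 + (-148))/2 = -3599.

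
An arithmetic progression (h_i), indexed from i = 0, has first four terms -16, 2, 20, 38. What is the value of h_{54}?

956

Common difference d = 18.
h_i = -16 + (i - 0)·18.
h_{54} = -16 + 54·18 = 956.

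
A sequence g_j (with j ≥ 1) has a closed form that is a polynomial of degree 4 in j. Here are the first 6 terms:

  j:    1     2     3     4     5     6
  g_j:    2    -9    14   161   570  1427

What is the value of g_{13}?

45674

1st diffs: -11, 23, 147, 409, 857.
2nd diffs: 34, 124, 262, 448.
3rd diffs: 90, 138, 186.
4th diffs: 48, 48 (constant).
Newton forward-difference form: g_j = 2 + (-11)·C(j-1,1) + 34·C(j-1,2) + 90·C(j-1,3) + 48·C(j-1,4).
At j = 13: j-1 = 12, so g_{13} = 2 - 132 + 2244 + 19800 + 23760 = 45674.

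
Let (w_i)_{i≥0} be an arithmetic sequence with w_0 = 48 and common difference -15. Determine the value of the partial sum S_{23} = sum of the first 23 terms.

w_i = 48 + (i - 0)·(-15).
w_{22} = -282; S = 23·(48 + (-282))/2 = -2691.

-2691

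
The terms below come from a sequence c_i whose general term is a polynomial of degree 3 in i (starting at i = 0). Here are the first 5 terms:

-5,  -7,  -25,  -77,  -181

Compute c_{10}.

-2905

1st diffs: -2, -18, -52, -104.
2nd diffs: -16, -34, -52.
3rd diffs: -18, -18 (constant).
Newton forward-difference form: c_i = -5 + (-2)·C(i,1) + (-16)·C(i,2) + (-18)·C(i,3).
At i = 10: i = 10, so c_{10} = -5 - 20 - 720 - 2160 = -2905.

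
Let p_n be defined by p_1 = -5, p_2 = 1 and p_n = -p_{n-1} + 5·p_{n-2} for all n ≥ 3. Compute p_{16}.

10551991

Step forward from the initial values:
p_3 = -26  p_4 = 31  p_5 = -161  …  p_{13} = -489101  p_{14} = 1351081  p_{15} = -3796586  p_{16} = 10551991.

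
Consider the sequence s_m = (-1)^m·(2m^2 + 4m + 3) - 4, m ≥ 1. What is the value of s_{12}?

335

(-1)^12 = 1; 2m^2 + 4m + 3 at m=12 is 339; so s_{12} = 335.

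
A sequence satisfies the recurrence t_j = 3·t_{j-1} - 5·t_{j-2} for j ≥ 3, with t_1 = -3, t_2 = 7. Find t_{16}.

Step forward from the initial values:
t_3 = 36, t_4 = 73, t_5 = 39, …, t_{13} = -22611, t_{14} = -226073, t_{15} = -565164, t_{16} = -565127.

-565127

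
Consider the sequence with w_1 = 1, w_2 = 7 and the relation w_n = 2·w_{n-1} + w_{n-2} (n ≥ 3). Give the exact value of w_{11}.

17631

w_3 = 15; w_4 = 37; w_5 = 89; w_6 = 215; w_7 = 519; w_8 = 1253; w_9 = 3025; w_{10} = 7303; w_{11} = 17631.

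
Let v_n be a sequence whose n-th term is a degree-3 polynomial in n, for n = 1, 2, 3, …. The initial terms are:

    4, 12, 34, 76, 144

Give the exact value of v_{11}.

1434

1st diffs: 8, 22, 42, 68.
2nd diffs: 14, 20, 26.
3rd diffs: 6, 6 (constant).
So v_n = n^3 + n^2 - 2n + 4.
Evaluating at n = 11 gives v_{11} = 1434.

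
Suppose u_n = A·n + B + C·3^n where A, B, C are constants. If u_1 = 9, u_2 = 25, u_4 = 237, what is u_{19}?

3486784365

At n = 1, 2, 4: A + B + 3C = 9; 2A + B + 9C = 25; 4A + B + 81C = 237.
Subtracting the first from the second: A + 6C = 16.
Subtracting the second from the third: 2A + 72C = 212.
Solving: C = 3, A = -2, then B = 2.
Therefore u_{19} = -38 + 2 + 3·1162261467 = 3486784365.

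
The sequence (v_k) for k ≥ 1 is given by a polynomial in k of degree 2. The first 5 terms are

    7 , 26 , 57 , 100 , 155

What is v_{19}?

1st diffs: 19, 31, 43, 55.
2nd diffs: 12, 12, 12 (constant).
So v_k = 6k^2 + k.
Evaluating at k = 19 gives v_{19} = 2185.

2185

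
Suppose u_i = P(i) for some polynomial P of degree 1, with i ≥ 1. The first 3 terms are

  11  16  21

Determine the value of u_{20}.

1st diffs: 5, 5 (constant).
So u_i = 5i + 6.
Evaluating at i = 20 gives u_{20} = 106.

106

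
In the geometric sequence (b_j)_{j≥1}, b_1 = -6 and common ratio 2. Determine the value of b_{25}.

-100663296

b_j = (-6)·2^(j-1).
b_{25} = (-6)·2^24 = -100663296.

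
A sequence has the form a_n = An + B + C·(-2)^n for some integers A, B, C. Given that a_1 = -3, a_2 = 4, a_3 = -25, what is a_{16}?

At n = 1, 2, 3: A + B - 2C = -3; 2A + B + 4C = 4; 3A + B - 8C = -25.
Subtracting the first from the second: A + 6C = 7.
Subtracting the second from the third: A - 12C = -29.
Solving: C = 2, A = -5, then B = 6.
So a_n = -5·n + 6 + 2·(-2)^n; at n=16 this is 130998.

130998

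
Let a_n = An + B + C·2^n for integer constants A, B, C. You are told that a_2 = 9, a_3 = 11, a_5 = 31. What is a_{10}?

At n = 2, 3, 5: 2A + B + 4C = 9; 3A + B + 8C = 11; 5A + B + 32C = 31.
Subtracting the first from the second: A + 4C = 2.
Subtracting the second from the third: 2A + 24C = 20.
Solving: C = 1, A = -2, then B = 9.
So a_n = -2·n + 9 + 1·2^n; at n=10 this is 1013.

1013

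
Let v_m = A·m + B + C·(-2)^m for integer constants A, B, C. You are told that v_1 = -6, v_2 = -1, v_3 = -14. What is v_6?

Plug in m = 1, 2, 3: A + B - 2C = -6; 2A + B + 4C = -1; 3A + B - 8C = -14.
Subtracting the first from the second: A + 6C = 5.
Subtracting the second from the third: A - 12C = -13.
Solving: C = 1, A = -1, then B = -3.
Therefore v_6 = -6 + (-3) + 1·64 = 55.

55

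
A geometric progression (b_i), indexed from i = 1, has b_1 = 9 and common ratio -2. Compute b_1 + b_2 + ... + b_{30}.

b_i = 9·(-2)^(i-1).
S = 9·((-2)^30 - 1)/(-2 - 1) = 9·(1073741824 - 1)/(-3) = -3221225469.

-3221225469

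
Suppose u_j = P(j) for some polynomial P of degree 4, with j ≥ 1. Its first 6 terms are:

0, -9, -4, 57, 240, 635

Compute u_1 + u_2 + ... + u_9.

1st diffs: -9, 5, 61, 183, 395.
2nd diffs: 14, 56, 122, 212.
3rd diffs: 42, 66, 90.
4th diffs: 24, 24 (constant).
So u_j = j^4 - 3j^3 - 3j + 5.
Continuing: 1356, 2541, 4352.
Summing j = 1..9 (9 terms) gives 9168.

9168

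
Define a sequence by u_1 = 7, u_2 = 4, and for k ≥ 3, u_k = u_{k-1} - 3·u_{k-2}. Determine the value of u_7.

Applying the relation repeatedly:
u_3 = -17, u_4 = -29, u_5 = 22, u_6 = 109, u_7 = 43.

43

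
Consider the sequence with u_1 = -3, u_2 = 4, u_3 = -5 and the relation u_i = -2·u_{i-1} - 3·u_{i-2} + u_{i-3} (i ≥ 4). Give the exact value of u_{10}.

289

Applying the relation repeatedly:
u_4 = -5; u_5 = 29; u_6 = -48; u_7 = 4; u_8 = 165; u_9 = -390; u_{10} = 289.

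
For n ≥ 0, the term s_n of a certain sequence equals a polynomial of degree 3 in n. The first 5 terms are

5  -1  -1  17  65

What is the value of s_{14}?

4835

1st diffs: -6, 0, 18, 48.
2nd diffs: 6, 18, 30.
3rd diffs: 12, 12 (constant).
Newton forward-difference form: s_n = 5 + (-6)·C(n,1) + 6·C(n,2) + 12·C(n,3).
At n = 14: n = 14, so s_{14} = 5 - 84 + 546 + 4368 = 4835.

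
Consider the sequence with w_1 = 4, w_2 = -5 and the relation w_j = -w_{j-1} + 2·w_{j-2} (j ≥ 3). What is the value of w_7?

193

Iterate the recurrence:
w_3 = 13; w_4 = -23; w_5 = 49; w_6 = -95; w_7 = 193.
(Characteristic roots are 1 and -2.)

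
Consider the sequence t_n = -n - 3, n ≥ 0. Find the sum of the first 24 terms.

-348

Over n = 0..23: Σn = 276.
Total = (-1)·276 + (-3)·24 = -348.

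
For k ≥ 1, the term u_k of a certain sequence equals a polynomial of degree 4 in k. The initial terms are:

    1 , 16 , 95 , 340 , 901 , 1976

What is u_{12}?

1st diffs: 15, 79, 245, 561, 1075.
2nd diffs: 64, 166, 316, 514.
3rd diffs: 102, 150, 198.
4th diffs: 48, 48 (constant).
Newton forward-difference form: u_k = 1 + 15·C(k-1,1) + 64·C(k-1,2) + 102·C(k-1,3) + 48·C(k-1,4).
At k = 12: k-1 = 11, so u_{12} = 1 + 165 + 3520 + 16830 + 15840 = 36356.

36356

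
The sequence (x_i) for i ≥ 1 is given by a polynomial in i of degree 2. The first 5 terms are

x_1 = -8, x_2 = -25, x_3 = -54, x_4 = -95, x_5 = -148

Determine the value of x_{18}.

-1929

1st diffs: -17, -29, -41, -53.
2nd diffs: -12, -12, -12 (constant).
Newton forward-difference form: x_i = -8 + (-17)·C(i-1,1) + (-12)·C(i-1,2).
At i = 18: i-1 = 17, so x_{18} = -8 - 289 - 1632 = -1929.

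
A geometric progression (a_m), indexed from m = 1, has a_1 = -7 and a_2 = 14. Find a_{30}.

3758096384

Common ratio r = -2.
a_m = (-7)·(-2)^(m-1).
a_{30} = (-7)·(-2)^29 = 3758096384.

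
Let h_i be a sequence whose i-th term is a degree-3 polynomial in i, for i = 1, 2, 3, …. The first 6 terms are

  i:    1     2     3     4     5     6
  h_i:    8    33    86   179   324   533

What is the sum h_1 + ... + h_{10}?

1st diffs: 25, 53, 93, 145, 209.
2nd diffs: 28, 40, 52, 64.
3rd diffs: 12, 12, 12 (constant).
Newton forward-difference form: h_i = 8 + 25·C(i-1,1) + 28·C(i-1,2) + 12·C(i-1,3).
Continuing: 818, 1191, 1664, 2249.
Summing i = 1..10 (10 terms) gives 7085.

7085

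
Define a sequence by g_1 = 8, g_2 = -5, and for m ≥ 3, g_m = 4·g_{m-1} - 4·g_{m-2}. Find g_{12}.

g_3 = -52; g_4 = -188; g_5 = -544; g_6 = -1424; g_7 = -3520; g_8 = -8384; g_9 = -19456; g_{10} = -44288; g_{11} = -99328; g_{12} = -220160.
(Characteristic roots are 2 and 2.)

-220160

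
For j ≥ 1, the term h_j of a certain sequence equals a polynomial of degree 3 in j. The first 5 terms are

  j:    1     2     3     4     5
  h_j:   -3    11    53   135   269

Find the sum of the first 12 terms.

12988

1st diffs: 14, 42, 82, 134.
2nd diffs: 28, 40, 52.
3rd diffs: 12, 12 (constant).
Newton forward-difference form: h_j = -3 + 14·C(j-1,1) + 28·C(j-1,2) + 12·C(j-1,3).
Continuing: …, 467, 741, 1103, 1565, …, h_{12} = 3671.
Summing j = 1..12 (12 terms) gives 12988.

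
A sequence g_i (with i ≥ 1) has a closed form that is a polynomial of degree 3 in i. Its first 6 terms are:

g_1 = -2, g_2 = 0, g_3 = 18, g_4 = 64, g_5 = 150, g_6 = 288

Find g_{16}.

7168

1st diffs: 2, 18, 46, 86, 138.
2nd diffs: 16, 28, 40, 52.
3rd diffs: 12, 12, 12 (constant).
So g_i = 2i^3 - 4i^2.
Evaluating at i = 16 gives g_{16} = 7168.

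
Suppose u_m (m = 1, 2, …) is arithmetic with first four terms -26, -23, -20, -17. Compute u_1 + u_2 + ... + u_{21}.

Common difference d = 3.
u_m = -26 + (m - 1)·3.
u_{21} = 34; S = 21·(-26 + 34)/2 = 84.

84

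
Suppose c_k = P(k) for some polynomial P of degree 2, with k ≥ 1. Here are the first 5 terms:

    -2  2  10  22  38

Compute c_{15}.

418

1st diffs: 4, 8, 12, 16.
2nd diffs: 4, 4, 4 (constant).
Newton forward-difference form: c_k = -2 + 4·C(k-1,1) + 4·C(k-1,2).
At k = 15: k-1 = 14, so c_{15} = -2 + 56 + 364 = 418.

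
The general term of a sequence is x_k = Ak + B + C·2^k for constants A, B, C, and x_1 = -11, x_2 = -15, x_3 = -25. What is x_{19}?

Plug in k = 1, 2, 3: A + B + 2C = -11; 2A + B + 4C = -15; 3A + B + 8C = -25.
Subtracting the first from the second: A + 2C = -4.
Subtracting the second from the third: A + 4C = -10.
Solving: C = -3, A = 2, then B = -7.
Hence x_{19} = 2·19 + (-7) + (-3)·524288 = -1572833.

-1572833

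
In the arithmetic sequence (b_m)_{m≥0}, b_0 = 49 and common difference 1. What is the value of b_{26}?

b_m = 49 + (m - 0)·1.
b_{26} = 49 + 26·1 = 75.

75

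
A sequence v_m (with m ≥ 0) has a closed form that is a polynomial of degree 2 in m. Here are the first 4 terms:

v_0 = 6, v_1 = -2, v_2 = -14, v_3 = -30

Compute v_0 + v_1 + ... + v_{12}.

1st diffs: -8, -12, -16.
2nd diffs: -4, -4 (constant).
So v_m = -2m^2 - 6m + 6.
Continuing: …, -50, -74, -102, -134, …, v_{12} = -354.
Summing m = 0..12 (13 terms) gives -1690.

-1690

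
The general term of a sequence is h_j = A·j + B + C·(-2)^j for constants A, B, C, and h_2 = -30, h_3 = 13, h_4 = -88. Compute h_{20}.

-4194408

At j = 2, 3, 4: 2A + B + 4C = -30; 3A + B - 8C = 13; 4A + B + 16C = -88.
Subtracting the first from the second: A - 12C = 43.
Subtracting the second from the third: A + 24C = -101.
Solving: C = -4, A = -5, then B = -4.
Therefore h_{20} = -100 + (-4) + (-4)·1048576 = -4194408.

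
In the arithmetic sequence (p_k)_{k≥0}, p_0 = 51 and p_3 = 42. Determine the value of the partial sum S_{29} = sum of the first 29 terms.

261

Common difference d = (42 - 51) / (3 - 0) = -3.
p_k = 51 + (k - 0)·(-3).
p_{28} = -33; S = 29·(51 + (-33))/2 = 261.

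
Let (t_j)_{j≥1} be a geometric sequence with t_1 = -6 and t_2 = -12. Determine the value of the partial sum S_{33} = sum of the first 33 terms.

Common ratio r = 2.
t_j = (-6)·2^(j-1).
S = (-6)·(2^33 - 1)/(2 - 1) = (-6)·(8589934592 - 1)/(1) = -51539607546.

-51539607546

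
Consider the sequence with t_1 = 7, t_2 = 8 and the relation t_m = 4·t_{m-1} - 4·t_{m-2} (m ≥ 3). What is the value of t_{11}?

Iterate the recurrence:
t_3 = 4, t_4 = -16, t_5 = -80, t_6 = -256, t_7 = -704, t_8 = -1792, t_9 = -4352, t_{10} = -10240, t_{11} = -23552.
(Characteristic roots are 2 and 2.)

-23552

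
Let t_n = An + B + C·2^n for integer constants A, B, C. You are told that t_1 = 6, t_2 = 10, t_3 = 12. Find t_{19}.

-524172

At n = 1, 2, 3: A + B + 2C = 6; 2A + B + 4C = 10; 3A + B + 8C = 12.
Subtracting the first from the second: A + 2C = 4.
Subtracting the second from the third: A + 4C = 2.
Solving: C = -1, A = 6, then B = 2.
Hence t_{19} = 6·19 + 2 + (-1)·524288 = -524172.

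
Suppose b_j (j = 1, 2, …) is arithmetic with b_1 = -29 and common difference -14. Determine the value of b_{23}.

b_j = -29 + (j - 1)·(-14).
b_{23} = -29 + 22·(-14) = -337.

-337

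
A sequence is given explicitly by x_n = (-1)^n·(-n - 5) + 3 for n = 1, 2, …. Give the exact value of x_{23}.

31

(-1)^23 = -1; -n - 5 at n=23 is -28; so x_{23} = 31.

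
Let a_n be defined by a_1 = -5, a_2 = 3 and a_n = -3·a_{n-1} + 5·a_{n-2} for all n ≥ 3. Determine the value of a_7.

Applying the relation repeatedly:
a_3 = -34; a_4 = 117; a_5 = -521; a_6 = 2148; a_7 = -9049.

-9049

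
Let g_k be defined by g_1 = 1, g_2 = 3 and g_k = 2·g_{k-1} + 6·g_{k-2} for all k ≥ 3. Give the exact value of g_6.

Compute successive terms:
g_3 = 12  g_4 = 42  g_5 = 156  g_6 = 564.

564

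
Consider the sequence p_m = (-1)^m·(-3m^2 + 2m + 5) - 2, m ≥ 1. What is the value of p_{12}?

-405

(-1)^12 = 1; -3m^2 + 2m + 5 at m=12 is -403; so p_{12} = -405.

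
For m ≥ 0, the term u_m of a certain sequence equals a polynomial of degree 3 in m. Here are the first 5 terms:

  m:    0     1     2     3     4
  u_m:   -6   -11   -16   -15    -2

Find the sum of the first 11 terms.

1639

1st diffs: -5, -5, 1, 13.
2nd diffs: 0, 6, 12.
3rd diffs: 6, 6 (constant).
Newton forward-difference form: u_m = -6 + (-5)·C(m,1) + 6·C(m,3).
Continuing: …, 29, 84, 169, 290, …, u_{10} = 664.
Summing m = 0..10 (11 terms) gives 1639.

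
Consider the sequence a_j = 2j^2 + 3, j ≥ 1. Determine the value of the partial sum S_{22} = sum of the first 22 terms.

7656

Over j = 1..22: Σj = 253, Σj² = 3795.
Total = (2)·3795 + (3)·22 = 7656.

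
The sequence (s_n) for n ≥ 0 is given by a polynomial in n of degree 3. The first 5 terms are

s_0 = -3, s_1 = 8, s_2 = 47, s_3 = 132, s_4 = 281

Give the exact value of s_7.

1292

1st diffs: 11, 39, 85, 149.
2nd diffs: 28, 46, 64.
3rd diffs: 18, 18 (constant).
So s_n = 3n^3 + 5n^2 + 3n - 3.
Evaluating at n = 7 gives s_7 = 1292.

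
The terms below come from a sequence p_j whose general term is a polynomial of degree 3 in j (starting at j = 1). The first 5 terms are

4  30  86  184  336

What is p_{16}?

1st diffs: 26, 56, 98, 152.
2nd diffs: 30, 42, 54.
3rd diffs: 12, 12 (constant).
Newton forward-difference form: p_j = 4 + 26·C(j-1,1) + 30·C(j-1,2) + 12·C(j-1,3).
At j = 16: j-1 = 15, so p_{16} = 4 + 390 + 3150 + 5460 = 9004.

9004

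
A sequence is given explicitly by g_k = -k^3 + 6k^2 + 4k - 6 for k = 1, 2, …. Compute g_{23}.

g_{23} = -1·23^3 + 6·23^2 + 4·23 - 6 = -8907.

-8907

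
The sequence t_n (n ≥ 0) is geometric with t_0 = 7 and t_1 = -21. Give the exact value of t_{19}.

-8135830269

Common ratio r = -3.
t_n = 7·(-3)^(n-0).
t_{19} = 7·(-3)^19 = -8135830269.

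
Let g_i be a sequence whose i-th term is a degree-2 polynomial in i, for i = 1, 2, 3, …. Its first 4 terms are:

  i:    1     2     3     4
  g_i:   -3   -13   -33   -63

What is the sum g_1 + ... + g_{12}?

-2896

1st diffs: -10, -20, -30.
2nd diffs: -10, -10 (constant).
Newton forward-difference form: g_i = -3 + (-10)·C(i-1,1) + (-10)·C(i-1,2).
Continuing: …, -103, -153, -213, -283, …, g_{12} = -663.
Summing i = 1..12 (12 terms) gives -2896.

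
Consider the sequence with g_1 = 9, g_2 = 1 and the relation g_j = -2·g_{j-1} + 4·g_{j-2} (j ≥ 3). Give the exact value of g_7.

2624

Step forward from the initial values:
g_3 = 34  g_4 = -64  g_5 = 264  g_6 = -784  g_7 = 2624.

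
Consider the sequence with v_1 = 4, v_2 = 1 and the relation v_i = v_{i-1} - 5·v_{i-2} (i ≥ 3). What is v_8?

v_3 = -19, v_4 = -24, v_5 = 71, v_6 = 191, v_7 = -164, v_8 = -1119.

-1119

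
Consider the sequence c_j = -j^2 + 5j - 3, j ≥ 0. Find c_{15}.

c_{15} = -1·15^2 + 5·15 - 3 = -153.

-153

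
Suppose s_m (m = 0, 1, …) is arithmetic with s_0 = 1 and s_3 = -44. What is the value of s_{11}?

-164

Common difference d = (-44 - 1) / (3 - 0) = -15.
s_m = 1 + (m - 0)·(-15).
s_{11} = 1 + 11·(-15) = -164.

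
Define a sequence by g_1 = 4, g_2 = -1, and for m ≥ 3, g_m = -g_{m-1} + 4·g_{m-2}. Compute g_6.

-173

g_3 = 17, g_4 = -21, g_5 = 89, g_6 = -173.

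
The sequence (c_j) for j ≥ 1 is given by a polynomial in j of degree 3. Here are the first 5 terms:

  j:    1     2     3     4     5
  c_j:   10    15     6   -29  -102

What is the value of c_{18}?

1st diffs: 5, -9, -35, -73.
2nd diffs: -14, -26, -38.
3rd diffs: -12, -12 (constant).
Newton forward-difference form: c_j = 10 + 5·C(j-1,1) + (-14)·C(j-1,2) + (-12)·C(j-1,3).
At j = 18: j-1 = 17, so c_{18} = 10 + 85 - 1904 - 8160 = -9969.

-9969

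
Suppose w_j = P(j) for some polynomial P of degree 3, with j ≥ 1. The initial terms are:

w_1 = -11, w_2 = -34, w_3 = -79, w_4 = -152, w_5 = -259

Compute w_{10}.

-1514

1st diffs: -23, -45, -73, -107.
2nd diffs: -22, -28, -34.
3rd diffs: -6, -6 (constant).
Newton forward-difference form: w_j = -11 + (-23)·C(j-1,1) + (-22)·C(j-1,2) + (-6)·C(j-1,3).
At j = 10: j-1 = 9, so w_{10} = -11 - 207 - 792 - 504 = -1514.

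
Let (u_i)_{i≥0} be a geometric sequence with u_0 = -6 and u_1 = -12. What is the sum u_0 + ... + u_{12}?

Common ratio r = 2.
u_i = (-6)·2^(i-0).
S = (-6)·(2^13 - 1)/(2 - 1) = (-6)·(8192 - 1)/(1) = -49146.

-49146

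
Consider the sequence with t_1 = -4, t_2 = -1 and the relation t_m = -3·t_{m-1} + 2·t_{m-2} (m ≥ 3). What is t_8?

2197

Applying the relation repeatedly:
t_3 = -5  t_4 = 13  t_5 = -49  t_6 = 173  t_7 = -617  t_8 = 2197.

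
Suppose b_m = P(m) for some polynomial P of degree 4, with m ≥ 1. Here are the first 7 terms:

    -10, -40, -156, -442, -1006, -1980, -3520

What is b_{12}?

1st diffs: -30, -116, -286, -564, -974, -1540.
2nd diffs: -86, -170, -278, -410, -566.
3rd diffs: -84, -108, -132, -156.
4th diffs: -24, -24, -24 (constant).
So b_m = -m^4 - 4m^3 + 6m^2 - 5m - 6.
Evaluating at m = 12 gives b_{12} = -26850.

-26850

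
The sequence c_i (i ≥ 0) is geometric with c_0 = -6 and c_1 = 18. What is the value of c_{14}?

-28697814

Common ratio r = -3.
c_i = (-6)·(-3)^(i-0).
c_{14} = (-6)·(-3)^14 = -28697814.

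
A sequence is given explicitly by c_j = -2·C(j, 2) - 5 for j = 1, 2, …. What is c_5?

-25

C(5, 2) = 10, so c_5 = -25.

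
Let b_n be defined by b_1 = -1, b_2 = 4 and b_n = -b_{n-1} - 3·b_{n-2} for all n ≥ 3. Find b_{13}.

119

Iterate the recurrence:
b_3 = -1;  b_4 = -11;  b_5 = 14;  …;  b_{10} = -191;  b_{11} = -346;  b_{12} = 919;  b_{13} = 119.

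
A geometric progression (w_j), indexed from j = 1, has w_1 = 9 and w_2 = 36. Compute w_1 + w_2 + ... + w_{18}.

206158430205

Common ratio r = 4.
w_j = 9·4^(j-1).
S = 9·(4^18 - 1)/(4 - 1) = 9·(68719476736 - 1)/(3) = 206158430205.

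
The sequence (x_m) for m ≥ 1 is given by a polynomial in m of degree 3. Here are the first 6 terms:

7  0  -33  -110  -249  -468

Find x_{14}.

1st diffs: -7, -33, -77, -139, -219.
2nd diffs: -26, -44, -62, -80.
3rd diffs: -18, -18, -18 (constant).
Newton forward-difference form: x_m = 7 + (-7)·C(m-1,1) + (-26)·C(m-1,2) + (-18)·C(m-1,3).
At m = 14: m-1 = 13, so x_{14} = 7 - 91 - 2028 - 5148 = -7260.

-7260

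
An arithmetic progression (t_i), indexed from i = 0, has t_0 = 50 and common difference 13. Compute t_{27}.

t_i = 50 + (i - 0)·13.
t_{27} = 50 + 27·13 = 401.

401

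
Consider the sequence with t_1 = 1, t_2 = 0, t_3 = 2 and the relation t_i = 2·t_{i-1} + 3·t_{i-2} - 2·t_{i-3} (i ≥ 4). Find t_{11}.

Step forward from the initial values:
t_4 = 2  t_5 = 10  t_6 = 22  t_7 = 70  t_8 = 186  t_9 = 538  t_{10} = 1494  t_{11} = 4230.

4230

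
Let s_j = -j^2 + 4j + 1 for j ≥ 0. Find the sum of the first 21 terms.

Over j = 0..20: Σj = 210, Σj² = 2870.
Total = (-1)·2870 + (4)·210 + (1)·21 = -2009.

-2009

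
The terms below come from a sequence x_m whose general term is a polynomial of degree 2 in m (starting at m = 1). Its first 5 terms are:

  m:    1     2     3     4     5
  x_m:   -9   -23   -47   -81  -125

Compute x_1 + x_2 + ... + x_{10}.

1st diffs: -14, -24, -34, -44.
2nd diffs: -10, -10, -10 (constant).
So x_m = -5m^2 + m - 5.
Continuing: …, -179, -243, -317, -401, …, x_{10} = -495.
Summing m = 1..10 (10 terms) gives -1920.

-1920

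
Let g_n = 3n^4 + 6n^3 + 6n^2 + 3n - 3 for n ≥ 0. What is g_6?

5415

g_6 = 3·6^4 + 6·6^3 + 6·6^2 + 3·6 - 3 = 5415.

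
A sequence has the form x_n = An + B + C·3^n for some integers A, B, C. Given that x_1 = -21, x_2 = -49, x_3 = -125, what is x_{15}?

The three given values yield: A + B + 3C = -21; 2A + B + 9C = -49; 3A + B + 27C = -125.
Subtracting the first from the second: A + 6C = -28.
Subtracting the second from the third: A + 18C = -76.
Solving: C = -4, A = -4, then B = -5.
Hence x_{15} = -4·15 + (-5) + (-4)·14348907 = -57395693.

-57395693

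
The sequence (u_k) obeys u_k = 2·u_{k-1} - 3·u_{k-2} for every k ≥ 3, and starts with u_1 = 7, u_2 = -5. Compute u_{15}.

Compute successive terms:
u_3 = -31  u_4 = -47  u_5 = -1  …  u_{12} = 1777  u_{13} = 7823  u_{14} = 10315  u_{15} = -2839.

-2839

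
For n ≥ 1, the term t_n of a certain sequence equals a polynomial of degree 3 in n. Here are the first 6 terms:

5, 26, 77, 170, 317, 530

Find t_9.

1685

1st diffs: 21, 51, 93, 147, 213.
2nd diffs: 30, 42, 54, 66.
3rd diffs: 12, 12, 12 (constant).
Newton forward-difference form: t_n = 5 + 21·C(n-1,1) + 30·C(n-1,2) + 12·C(n-1,3).
At n = 9: n-1 = 8, so t_9 = 5 + 168 + 840 + 672 = 1685.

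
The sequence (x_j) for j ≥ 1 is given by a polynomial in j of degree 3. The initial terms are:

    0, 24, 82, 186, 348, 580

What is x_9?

1st diffs: 24, 58, 104, 162, 232.
2nd diffs: 34, 46, 58, 70.
3rd diffs: 12, 12, 12 (constant).
So x_j = 2j^3 + 5j^2 - 5j - 2.
Evaluating at j = 9 gives x_9 = 1816.

1816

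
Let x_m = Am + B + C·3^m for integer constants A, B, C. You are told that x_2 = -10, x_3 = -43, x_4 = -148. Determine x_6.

-1438

The three given values yield: 2A + B + 9C = -10; 3A + B + 27C = -43; 4A + B + 81C = -148.
Subtracting the first from the second: A + 18C = -33.
Subtracting the second from the third: A + 54C = -105.
Solving: C = -2, A = 3, then B = 2.
So x_m = 3·m + 2 + (-2)·3^m; at m=6 this is -1438.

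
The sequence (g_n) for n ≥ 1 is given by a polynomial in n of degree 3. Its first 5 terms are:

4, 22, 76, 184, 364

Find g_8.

1st diffs: 18, 54, 108, 180.
2nd diffs: 36, 54, 72.
3rd diffs: 18, 18 (constant).
Newton forward-difference form: g_n = 4 + 18·C(n-1,1) + 36·C(n-1,2) + 18·C(n-1,3).
At n = 8: n-1 = 7, so g_8 = 4 + 126 + 756 + 630 = 1516.

1516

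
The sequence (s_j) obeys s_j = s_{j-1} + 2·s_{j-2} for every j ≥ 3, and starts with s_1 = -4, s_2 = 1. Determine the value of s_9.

-259

Iterate the recurrence:
s_3 = -7  s_4 = -5  s_5 = -19  s_6 = -29  s_7 = -67  s_8 = -125  s_9 = -259.
(Characteristic roots are 2 and -1.)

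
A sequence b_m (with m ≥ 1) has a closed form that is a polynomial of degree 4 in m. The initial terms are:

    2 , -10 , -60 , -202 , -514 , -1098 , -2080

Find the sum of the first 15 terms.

1st diffs: -12, -50, -142, -312, -584, -982.
2nd diffs: -38, -92, -170, -272, -398.
3rd diffs: -54, -78, -102, -126.
4th diffs: -24, -24, -24 (constant).
Newton forward-difference form: b_m = 2 + (-12)·C(m-1,1) + (-38)·C(m-1,2) + (-54)·C(m-1,3) + (-24)·C(m-1,4).
Continuing: …, -3610, -5862, -9034, -13348, …, b_{15} = -47304.
Summing m = 1..15 (15 terms) gives -164302.

-164302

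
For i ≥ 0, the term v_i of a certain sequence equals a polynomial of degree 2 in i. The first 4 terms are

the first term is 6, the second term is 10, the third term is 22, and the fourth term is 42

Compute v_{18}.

1302

1st diffs: 4, 12, 20.
2nd diffs: 8, 8 (constant).
Newton forward-difference form: v_i = 6 + 4·C(i,1) + 8·C(i,2).
At i = 18: i = 18, so v_{18} = 6 + 72 + 1224 = 1302.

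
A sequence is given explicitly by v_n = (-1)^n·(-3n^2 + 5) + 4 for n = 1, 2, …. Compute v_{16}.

-759

(-1)^16 = 1; -3n^2 + 5 at n=16 is -763; so v_{16} = -759.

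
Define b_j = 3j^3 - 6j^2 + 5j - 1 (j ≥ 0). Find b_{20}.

21699

b_{20} = 3·20^3 - 6·20^2 + 5·20 - 1 = 21699.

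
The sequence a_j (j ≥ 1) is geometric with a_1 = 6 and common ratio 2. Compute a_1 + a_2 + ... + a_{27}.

a_j = 6·2^(j-1).
S = 6·(2^27 - 1)/(2 - 1) = 6·(134217728 - 1)/(1) = 805306362.

805306362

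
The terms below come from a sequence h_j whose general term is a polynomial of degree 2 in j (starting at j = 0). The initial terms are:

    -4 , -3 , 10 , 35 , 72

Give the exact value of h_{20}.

2296

1st diffs: 1, 13, 25, 37.
2nd diffs: 12, 12, 12 (constant).
Newton forward-difference form: h_j = -4 + 1·C(j,1) + 12·C(j,2).
At j = 20: j = 20, so h_{20} = -4 + 20 + 2280 = 2296.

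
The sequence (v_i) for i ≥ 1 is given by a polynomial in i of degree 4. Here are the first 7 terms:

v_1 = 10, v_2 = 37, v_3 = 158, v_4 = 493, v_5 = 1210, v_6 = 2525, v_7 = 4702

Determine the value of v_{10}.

19765

1st diffs: 27, 121, 335, 717, 1315, 2177.
2nd diffs: 94, 214, 382, 598, 862.
3rd diffs: 120, 168, 216, 264.
4th diffs: 48, 48, 48 (constant).
So v_i = 2i^4 - 3i^2 + 6i + 5.
Evaluating at i = 10 gives v_{10} = 19765.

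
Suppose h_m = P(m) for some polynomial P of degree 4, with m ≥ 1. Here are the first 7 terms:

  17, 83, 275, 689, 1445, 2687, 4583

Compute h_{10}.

1st diffs: 66, 192, 414, 756, 1242, 1896.
2nd diffs: 126, 222, 342, 486, 654.
3rd diffs: 96, 120, 144, 168.
4th diffs: 24, 24, 24 (constant).
Newton forward-difference form: h_m = 17 + 66·C(m-1,1) + 126·C(m-1,2) + 96·C(m-1,3) + 24·C(m-1,4).
At m = 10: m-1 = 9, so h_{10} = 17 + 594 + 4536 + 8064 + 3024 = 16235.

16235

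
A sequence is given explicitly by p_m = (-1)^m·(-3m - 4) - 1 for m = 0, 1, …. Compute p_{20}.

-65

(-1)^20 = 1; -3m - 4 at m=20 is -64; so p_{20} = -65.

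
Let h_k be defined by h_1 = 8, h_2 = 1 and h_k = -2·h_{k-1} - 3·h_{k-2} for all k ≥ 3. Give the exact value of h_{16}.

29461

Compute successive terms:
h_3 = -26  h_4 = 49  h_5 = -20  …  h_{13} = 6772  h_{14} = -11171  h_{15} = 2026  h_{16} = 29461.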